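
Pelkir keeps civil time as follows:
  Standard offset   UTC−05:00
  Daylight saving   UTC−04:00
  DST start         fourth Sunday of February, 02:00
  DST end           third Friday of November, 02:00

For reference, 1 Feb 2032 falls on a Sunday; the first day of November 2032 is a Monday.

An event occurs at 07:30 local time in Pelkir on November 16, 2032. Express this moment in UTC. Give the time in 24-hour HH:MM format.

1 February 2032 is a Sunday, so the first Sunday is February 1 and the fourth is February 22.
1 November 2032 is a Monday, so the first Friday is November 5 and the third is November 19.
November 16, 2032 lies within the daylight-saving period (22 February – 19 November), so Pelkir is on daylight time, UTC−04:00.
07:30 local + 4h = 11:30 UTC.

11:30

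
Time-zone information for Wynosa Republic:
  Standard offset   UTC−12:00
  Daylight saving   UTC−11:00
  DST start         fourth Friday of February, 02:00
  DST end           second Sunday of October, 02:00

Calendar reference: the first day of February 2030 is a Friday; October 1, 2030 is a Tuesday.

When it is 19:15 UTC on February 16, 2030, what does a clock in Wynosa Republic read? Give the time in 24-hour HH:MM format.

07:15

1 February 2030 is a Friday, so the first Friday is February 1 and the fourth is February 22.
1 October 2030 is a Tuesday, so the first Sunday is October 6 and the second is October 13.
At the standard offset (UTC−12:00), 19:15 UTC − 12h = 07:15 Wynosa Republic standard time.
The standard-time date in Wynosa Republic, February 16, 2030, is outside the daylight-saving period (22 February – 13 October), so Wynosa Republic is on standard time, UTC−12:00.
19:15 UTC − 12h = 07:15 local.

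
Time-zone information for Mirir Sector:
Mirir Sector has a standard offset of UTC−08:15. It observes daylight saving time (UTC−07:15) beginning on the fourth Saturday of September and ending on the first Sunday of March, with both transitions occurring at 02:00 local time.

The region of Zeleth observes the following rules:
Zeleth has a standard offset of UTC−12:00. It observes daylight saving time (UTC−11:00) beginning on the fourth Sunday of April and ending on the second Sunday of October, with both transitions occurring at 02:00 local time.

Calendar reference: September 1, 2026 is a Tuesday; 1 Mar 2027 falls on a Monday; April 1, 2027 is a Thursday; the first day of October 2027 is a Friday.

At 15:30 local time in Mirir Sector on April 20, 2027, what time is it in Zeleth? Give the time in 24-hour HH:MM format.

11:45

1 September 2026 is a Tuesday, so the first Saturday is September 5 and the fourth is September 26.
1 March 2027 is a Monday, so the first Sunday is March 7.
April 20, 2027 does not fall between 26 September 2026 and 7 March 2027, so daylight saving is not in effect and Mirir Sector is at UTC−08:15.
15:30 Mirir Sector + 8h15m = 23:45 UTC.
1 April 2027 is a Thursday, so the first Sunday is April 4 and the fourth is April 25.
1 October 2027 is a Friday, so the first Sunday is October 3 and the second is October 10.
At the standard offset (UTC−12:00), 23:45 UTC − 12h = 11:45 Zeleth standard time.
Daylight saving runs 25 April – 10 October; the standard-time date in Zeleth, April 20, 2027, is outside that window, so Zeleth is on standard time at UTC−12:00.
23:45 UTC − 12h = 11:45 Zeleth.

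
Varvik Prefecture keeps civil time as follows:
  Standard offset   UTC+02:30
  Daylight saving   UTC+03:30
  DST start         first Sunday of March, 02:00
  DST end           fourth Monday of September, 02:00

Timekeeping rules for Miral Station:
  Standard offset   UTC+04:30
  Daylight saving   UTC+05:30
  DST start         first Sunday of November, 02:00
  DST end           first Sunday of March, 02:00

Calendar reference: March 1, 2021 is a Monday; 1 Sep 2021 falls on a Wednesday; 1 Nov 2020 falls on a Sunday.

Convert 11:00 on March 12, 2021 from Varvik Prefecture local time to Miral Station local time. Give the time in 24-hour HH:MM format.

1 March 2021 is a Monday, so the first Sunday is March 7.
1 September 2021 is a Wednesday, so the first Monday is September 6 and the fourth is September 27.
March 12, 2021 falls between 7 March and 27 September, so daylight saving is in effect and Varvik Prefecture is at UTC+03:30.
11:00 Varvik Prefecture − 3h30m = 07:30 UTC.
1 November 2020 is a Sunday, so the first Sunday is November 1.
1 March 2021 is a Monday, so the first Sunday is March 7.
At the standard offset (UTC+04:30), 07:30 UTC + 4h30m = 12:00 Miral Station standard time.
The standard-time date in Miral Station, March 12, 2021, is outside the daylight-saving period (1 November 2020 – 7 March 2021), so Miral Station is on standard time, UTC+04:30.
07:30 UTC + 4h30m = 12:00 Miral Station.

12:00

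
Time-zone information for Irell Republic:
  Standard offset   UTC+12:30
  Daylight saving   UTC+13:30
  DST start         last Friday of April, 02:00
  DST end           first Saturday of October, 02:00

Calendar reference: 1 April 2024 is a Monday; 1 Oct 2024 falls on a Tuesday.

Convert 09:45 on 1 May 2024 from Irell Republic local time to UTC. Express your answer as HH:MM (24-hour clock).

1 April 2024 is a Monday, so Fridays fall on 5, 12, 19, 26; the last is April 26.
1 October 2024 is a Tuesday, so the first Saturday is October 5.
1 May 2024 falls between 26 April and 5 October, so daylight saving is in effect and Irell Republic is at UTC+13:30.
09:45 local − 13h30m = 20:15 UTC (rolling into the previous day, 30 April 2024).

20:15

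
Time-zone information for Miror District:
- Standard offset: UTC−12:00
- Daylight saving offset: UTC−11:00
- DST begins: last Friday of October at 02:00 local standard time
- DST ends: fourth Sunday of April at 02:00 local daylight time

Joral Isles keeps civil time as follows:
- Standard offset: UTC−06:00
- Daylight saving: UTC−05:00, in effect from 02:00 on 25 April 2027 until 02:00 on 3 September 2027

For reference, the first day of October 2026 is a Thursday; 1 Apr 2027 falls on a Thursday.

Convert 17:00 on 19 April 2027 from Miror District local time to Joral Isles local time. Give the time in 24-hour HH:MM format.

22:00

1 October 2026 is a Thursday, so Fridays fall on 2, 9, 16, 23, 30; the last is October 30.
1 April 2027 is a Thursday, so the first Sunday is April 4 and the fourth is April 25.
Daylight saving runs 30 October 2026 – 25 April 2027; 19 April 2027 is inside that window, so Miror District is at UTC−11:00.
17:00 Miror District + 11h = 04:00 UTC (rolling into the next day, 20 April 2027).
At the standard offset (UTC−06:00), 04:00 UTC − 6h = 22:00 Joral Isles standard time (rolling into the previous day, 19 April 2027).
The standard-time date in Joral Isles, 19 April 2027, does not fall between 25 April and 3 September, so daylight saving is not in effect and Joral Isles is at UTC−06:00.
04:00 UTC − 6h = 22:00 Joral Isles (rolling into the previous day, 19 April 2027).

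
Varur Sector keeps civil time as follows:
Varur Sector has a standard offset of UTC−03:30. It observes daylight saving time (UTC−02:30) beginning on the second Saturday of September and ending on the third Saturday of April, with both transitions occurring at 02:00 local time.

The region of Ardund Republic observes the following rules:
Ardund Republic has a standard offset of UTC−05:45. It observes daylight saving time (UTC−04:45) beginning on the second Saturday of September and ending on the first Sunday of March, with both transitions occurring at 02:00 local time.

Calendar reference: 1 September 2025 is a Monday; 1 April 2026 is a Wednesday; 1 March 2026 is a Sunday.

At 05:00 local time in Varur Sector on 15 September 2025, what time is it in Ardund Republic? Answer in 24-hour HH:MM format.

1 September 2025 is a Monday, so the first Saturday is September 6 and the second is September 13.
1 April 2026 is a Wednesday, so the first Saturday is April 4 and the third is April 18.
15 September 2025 lies within the daylight-saving period (13 September 2025 – 18 April 2026), so Varur Sector is on daylight time, UTC−02:30.
05:00 Varur Sector + 2h30m = 07:30 UTC.
1 September 2025 is a Monday, so the first Saturday is September 6 and the second is September 13.
1 March 2026 is a Sunday, so the first Sunday is March 1.
At the standard offset (UTC−05:45), 07:30 UTC − 5h45m = 01:45 Ardund Republic standard time.
The standard-time date in Ardund Republic, 15 September 2025, falls between 13 September 2025 and 1 March 2026, so daylight saving is in effect and Ardund Republic is at UTC−04:45.
07:30 UTC − 4h45m = 02:45 Ardund Republic.

02:45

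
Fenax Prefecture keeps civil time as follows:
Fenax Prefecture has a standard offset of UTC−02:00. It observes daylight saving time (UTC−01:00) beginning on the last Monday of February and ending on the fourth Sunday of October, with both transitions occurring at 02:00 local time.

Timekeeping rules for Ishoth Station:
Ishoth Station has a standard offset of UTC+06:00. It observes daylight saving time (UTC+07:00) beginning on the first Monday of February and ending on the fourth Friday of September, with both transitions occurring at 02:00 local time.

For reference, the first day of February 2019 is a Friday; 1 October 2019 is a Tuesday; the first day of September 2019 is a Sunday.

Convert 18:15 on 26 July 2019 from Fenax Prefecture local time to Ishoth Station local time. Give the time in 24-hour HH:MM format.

02:15

1 February 2019 is a Friday, so Mondays fall on 4, 11, 18, 25; the last is February 25.
1 October 2019 is a Tuesday, so the first Sunday is October 6 and the fourth is October 27.
26 July 2019 lies within the daylight-saving period (25 February – 27 October), so Fenax Prefecture is on daylight time, UTC−01:00.
18:15 Fenax Prefecture + 1h = 19:15 UTC.
1 February 2019 is a Friday, so the first Monday is February 4.
1 September 2019 is a Sunday, so the first Friday is September 6 and the fourth is September 27.
At the standard offset (UTC+06:00), 19:15 UTC + 6h = 01:15 Ishoth Station standard time (rolling into the next day, 27 July 2019).
The standard-time date in Ishoth Station, 27 July 2019, lies within the daylight-saving period (4 February – 27 September), so Ishoth Station is on daylight time, UTC+07:00.
19:15 UTC + 7h = 02:15 Ishoth Station (rolling into the next day, 27 July 2019).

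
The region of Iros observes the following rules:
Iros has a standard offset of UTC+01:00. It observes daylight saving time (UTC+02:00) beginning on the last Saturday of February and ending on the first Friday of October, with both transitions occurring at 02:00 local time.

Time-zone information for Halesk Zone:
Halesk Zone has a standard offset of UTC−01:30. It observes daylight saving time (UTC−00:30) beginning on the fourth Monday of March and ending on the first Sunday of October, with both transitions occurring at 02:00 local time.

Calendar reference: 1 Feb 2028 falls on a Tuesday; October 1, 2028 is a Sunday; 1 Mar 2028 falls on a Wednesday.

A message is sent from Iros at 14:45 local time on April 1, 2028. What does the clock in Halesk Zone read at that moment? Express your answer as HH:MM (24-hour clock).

12:15

1 February 2028 is a Tuesday, so Saturdays fall on 5, 12, 19, 26; the last is February 26.
1 October 2028 is a Sunday, so the first Friday is October 6.
April 1, 2028 lies within the daylight-saving period (26 February – 6 October), so Iros is on daylight time, UTC+02:00.
14:45 Iros − 2h = 12:45 UTC.
1 March 2028 is a Wednesday, so the first Monday is March 6 and the fourth is March 27.
1 October 2028 is a Sunday, so the first Sunday is October 1.
At the standard offset (UTC−01:30), 12:45 UTC − 1h30m = 11:15 Halesk Zone standard time.
The standard-time date in Halesk Zone, April 1, 2028, falls between 27 March and 1 October, so daylight saving is in effect and Halesk Zone is at UTC−00:30.
12:45 UTC − 0h30m = 12:15 Halesk Zone.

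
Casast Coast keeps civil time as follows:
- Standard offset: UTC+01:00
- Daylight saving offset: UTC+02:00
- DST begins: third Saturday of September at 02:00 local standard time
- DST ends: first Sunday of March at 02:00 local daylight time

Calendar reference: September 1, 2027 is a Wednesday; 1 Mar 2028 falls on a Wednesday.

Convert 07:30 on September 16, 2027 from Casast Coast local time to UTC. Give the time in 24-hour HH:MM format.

06:30

1 September 2027 is a Wednesday, so the first Saturday is September 4 and the third is September 18.
1 March 2028 is a Wednesday, so the first Sunday is March 5.
Daylight saving runs 18 September 2027 – 5 March 2028; September 16, 2027 is outside that window, so Casast Coast is on standard time at UTC+01:00.
07:30 local − 1h = 06:30 UTC.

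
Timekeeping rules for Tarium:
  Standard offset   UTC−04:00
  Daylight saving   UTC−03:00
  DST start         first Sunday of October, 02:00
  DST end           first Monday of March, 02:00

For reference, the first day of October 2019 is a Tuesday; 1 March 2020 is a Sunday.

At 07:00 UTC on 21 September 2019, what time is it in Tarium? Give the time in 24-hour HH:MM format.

03:00

1 October 2019 is a Tuesday, so the first Sunday is October 6.
1 March 2020 is a Sunday, so the first Monday is March 2.
At the standard offset (UTC−04:00), 07:00 UTC − 4h = 03:00 Tarium standard time.
The standard-time date in Tarium, 21 September 2019, does not fall between 6 October 2019 and 2 March 2020, so daylight saving is not in effect and Tarium is at UTC−04:00.
07:00 UTC − 4h = 03:00 local.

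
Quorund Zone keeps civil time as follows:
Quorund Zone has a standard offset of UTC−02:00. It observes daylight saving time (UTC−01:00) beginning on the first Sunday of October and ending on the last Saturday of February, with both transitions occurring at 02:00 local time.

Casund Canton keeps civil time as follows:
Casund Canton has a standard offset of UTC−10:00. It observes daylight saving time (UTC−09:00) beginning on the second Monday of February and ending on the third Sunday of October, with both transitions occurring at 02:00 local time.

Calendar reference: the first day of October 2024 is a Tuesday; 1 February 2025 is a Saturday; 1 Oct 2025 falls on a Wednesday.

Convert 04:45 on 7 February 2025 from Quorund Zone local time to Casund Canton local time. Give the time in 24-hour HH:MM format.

1 October 2024 is a Tuesday, so the first Sunday is October 6.
1 February 2025 is a Saturday, so Saturdays fall on 1, 8, 15, 22; the last is February 22.
Daylight saving runs 6 October 2024 – 22 February 2025; 7 February 2025 is inside that window, so Quorund Zone is at UTC−01:00.
04:45 Quorund Zone + 1h = 05:45 UTC.
1 February 2025 is a Saturday, so the first Monday is February 3 and the second is February 10.
1 October 2025 is a Wednesday, so the first Sunday is October 5 and the third is October 19.
At the standard offset (UTC−10:00), 05:45 UTC − 10h = 19:45 Casund Canton standard time (rolling into the previous day, 6 February 2025).
Daylight saving runs 10 February – 19 October; the standard-time date in Casund Canton, 6 February 2025, is outside that window, so Casund Canton is on standard time at UTC−10:00.
05:45 UTC − 10h = 19:45 Casund Canton (rolling into the previous day, 6 February 2025).

19:45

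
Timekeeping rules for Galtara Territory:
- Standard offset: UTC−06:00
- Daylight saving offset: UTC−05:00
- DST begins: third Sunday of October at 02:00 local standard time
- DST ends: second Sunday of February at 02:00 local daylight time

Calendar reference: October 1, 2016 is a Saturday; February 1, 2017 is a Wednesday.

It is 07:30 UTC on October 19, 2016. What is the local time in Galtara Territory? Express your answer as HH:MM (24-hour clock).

02:30

1 October 2016 is a Saturday, so the first Sunday is October 2 and the third is October 16.
1 February 2017 is a Wednesday, so the first Sunday is February 5 and the second is February 12.
At the standard offset (UTC−06:00), 07:30 UTC − 6h = 01:30 Galtara Territory standard time.
The standard-time date in Galtara Territory, October 19, 2016, falls between 16 October 2016 and 12 February 2017, so daylight saving is in effect and Galtara Territory is at UTC−05:00.
07:30 UTC − 5h = 02:30 local.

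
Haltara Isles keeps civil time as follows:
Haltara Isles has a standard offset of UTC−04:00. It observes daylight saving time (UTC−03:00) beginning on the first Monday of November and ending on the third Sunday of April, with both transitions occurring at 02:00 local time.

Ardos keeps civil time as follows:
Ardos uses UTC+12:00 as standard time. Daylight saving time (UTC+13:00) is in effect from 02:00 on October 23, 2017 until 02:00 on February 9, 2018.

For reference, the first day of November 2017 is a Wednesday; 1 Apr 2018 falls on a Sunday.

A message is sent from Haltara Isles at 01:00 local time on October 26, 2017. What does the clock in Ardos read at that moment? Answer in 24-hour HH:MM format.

1 November 2017 is a Wednesday, so the first Monday is November 6.
1 April 2018 is a Sunday, so the first Sunday is April 1 and the third is April 15.
October 26, 2017 is outside the daylight-saving period (6 November 2017 – 15 April 2018), so Haltara Isles is on standard time, UTC−04:00.
01:00 Haltara Isles + 4h = 05:00 UTC.
At the standard offset (UTC+12:00), 05:00 UTC + 12h = 17:00 Ardos standard time.
The standard-time date in Ardos, October 26, 2017, falls between 23 October 2017 and 9 February 2018, so daylight saving is in effect and Ardos is at UTC+13:00.
05:00 UTC + 13h = 18:00 Ardos.

18:00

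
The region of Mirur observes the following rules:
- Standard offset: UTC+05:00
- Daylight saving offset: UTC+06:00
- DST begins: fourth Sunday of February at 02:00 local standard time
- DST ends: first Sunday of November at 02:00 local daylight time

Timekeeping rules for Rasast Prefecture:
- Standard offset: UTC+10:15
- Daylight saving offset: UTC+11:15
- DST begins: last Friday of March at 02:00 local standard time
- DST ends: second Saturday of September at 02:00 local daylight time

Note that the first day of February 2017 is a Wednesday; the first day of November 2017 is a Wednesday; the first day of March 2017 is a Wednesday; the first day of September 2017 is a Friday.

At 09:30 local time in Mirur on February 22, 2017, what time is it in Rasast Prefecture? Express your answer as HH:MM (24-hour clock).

14:45

1 February 2017 is a Wednesday, so the first Sunday is February 5 and the fourth is February 26.
1 November 2017 is a Wednesday, so the first Sunday is November 5.
Daylight saving runs 26 February – 5 November; February 22, 2017 is outside that window, so Mirur is on standard time at UTC+05:00.
09:30 Mirur − 5h = 04:30 UTC.
1 March 2017 is a Wednesday, so Fridays fall on 3, 10, 17, 24, 31; the last is March 31.
1 September 2017 is a Friday, so the first Saturday is September 2 and the second is September 9.
At the standard offset (UTC+10:15), 04:30 UTC + 10h15m = 14:45 Rasast Prefecture standard time.
The standard-time date in Rasast Prefecture, February 22, 2017, does not fall between 31 March and 9 September, so daylight saving is not in effect and Rasast Prefecture is at UTC+10:15.
04:30 UTC + 10h15m = 14:45 Rasast Prefecture.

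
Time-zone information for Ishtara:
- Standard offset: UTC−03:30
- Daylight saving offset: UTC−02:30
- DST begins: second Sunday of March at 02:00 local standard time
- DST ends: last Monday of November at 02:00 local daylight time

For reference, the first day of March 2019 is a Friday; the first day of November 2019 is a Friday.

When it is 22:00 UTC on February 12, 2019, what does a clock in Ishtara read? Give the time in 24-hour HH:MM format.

18:30

1 March 2019 is a Friday, so the first Sunday is March 3 and the second is March 10.
1 November 2019 is a Friday, so Mondays fall on 4, 11, 18, 25; the last is November 25.
At the standard offset (UTC−03:30), 22:00 UTC − 3h30m = 18:30 Ishtara standard time.
The standard-time date in Ishtara, February 12, 2019, is outside the daylight-saving period (10 March – 25 November), so Ishtara is on standard time, UTC−03:30.
22:00 UTC − 3h30m = 18:30 local.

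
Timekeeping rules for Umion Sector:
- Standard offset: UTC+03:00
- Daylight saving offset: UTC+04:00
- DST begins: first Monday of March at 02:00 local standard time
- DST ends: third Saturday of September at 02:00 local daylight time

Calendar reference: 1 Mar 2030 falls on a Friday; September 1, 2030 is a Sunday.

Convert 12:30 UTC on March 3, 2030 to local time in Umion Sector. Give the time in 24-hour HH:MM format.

1 March 2030 is a Friday, so the first Monday is March 4.
1 September 2030 is a Sunday, so the first Saturday is September 7 and the third is September 21.
At the standard offset (UTC+03:00), 12:30 UTC + 3h = 15:30 Umion Sector standard time.
The standard-time date in Umion Sector, March 3, 2030, does not fall between 4 March and 21 September, so daylight saving is not in effect and Umion Sector is at UTC+03:00.
12:30 UTC + 3h = 15:30 local.

15:30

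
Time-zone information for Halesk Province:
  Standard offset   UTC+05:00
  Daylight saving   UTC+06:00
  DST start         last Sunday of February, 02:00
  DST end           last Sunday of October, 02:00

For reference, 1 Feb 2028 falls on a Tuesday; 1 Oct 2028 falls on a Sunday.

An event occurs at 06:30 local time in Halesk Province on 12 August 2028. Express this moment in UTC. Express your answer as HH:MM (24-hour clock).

1 February 2028 is a Tuesday, so Sundays fall on 6, 13, 20, 27; the last is February 27.
1 October 2028 is a Sunday, so Sundays fall on 1, 8, 15, 22, 29; the last is October 29.
12 August 2028 falls between 27 February and 29 October, so daylight saving is in effect and Halesk Province is at UTC+06:00.
06:30 local − 6h = 00:30 UTC.

00:30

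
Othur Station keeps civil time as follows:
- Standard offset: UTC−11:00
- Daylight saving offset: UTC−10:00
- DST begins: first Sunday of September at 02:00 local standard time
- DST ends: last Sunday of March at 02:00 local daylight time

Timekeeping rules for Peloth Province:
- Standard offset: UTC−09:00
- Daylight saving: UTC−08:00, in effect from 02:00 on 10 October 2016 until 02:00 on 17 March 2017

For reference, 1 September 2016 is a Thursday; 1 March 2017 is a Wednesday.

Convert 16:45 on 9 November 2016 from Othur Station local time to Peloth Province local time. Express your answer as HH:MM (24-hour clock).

1 September 2016 is a Thursday, so the first Sunday is September 4.
1 March 2017 is a Wednesday, so Sundays fall on 5, 12, 19, 26; the last is March 26.
9 November 2016 falls between 4 September 2016 and 26 March 2017, so daylight saving is in effect and Othur Station is at UTC−10:00.
16:45 Othur Station + 10h = 02:45 UTC (rolling into the next day, 10 November 2016).
At the standard offset (UTC−09:00), 02:45 UTC − 9h = 17:45 Peloth Province standard time (rolling into the previous day, 9 November 2016).
The standard-time date in Peloth Province, 9 November 2016, lies within the daylight-saving period (10 October 2016 – 17 March 2017), so Peloth Province is on daylight time, UTC−08:00.
02:45 UTC − 8h = 18:45 Peloth Province (rolling into the previous day, 9 November 2016).

18:45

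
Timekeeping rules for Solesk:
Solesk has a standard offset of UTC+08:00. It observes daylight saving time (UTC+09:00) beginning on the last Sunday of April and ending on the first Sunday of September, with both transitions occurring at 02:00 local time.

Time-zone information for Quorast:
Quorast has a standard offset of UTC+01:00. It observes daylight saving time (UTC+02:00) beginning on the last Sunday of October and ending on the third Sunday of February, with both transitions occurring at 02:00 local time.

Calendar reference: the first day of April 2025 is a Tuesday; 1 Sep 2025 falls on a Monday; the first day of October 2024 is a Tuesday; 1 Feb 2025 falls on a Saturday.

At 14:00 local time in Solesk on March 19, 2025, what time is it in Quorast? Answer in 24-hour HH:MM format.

1 April 2025 is a Tuesday, so Sundays fall on 6, 13, 20, 27; the last is April 27.
1 September 2025 is a Monday, so the first Sunday is September 7.
March 19, 2025 does not fall between 27 April and 7 September, so daylight saving is not in effect and Solesk is at UTC+08:00.
14:00 Solesk − 8h = 06:00 UTC.
1 October 2024 is a Tuesday, so Sundays fall on 6, 13, 20, 27; the last is October 27.
1 February 2025 is a Saturday, so the first Sunday is February 2 and the third is February 16.
At the standard offset (UTC+01:00), 06:00 UTC + 1h = 07:00 Quorast standard time.
Daylight saving runs 27 October 2024 – 16 February 2025; the standard-time date in Quorast, March 19, 2025, is outside that window, so Quorast is on standard time at UTC+01:00.
06:00 UTC + 1h = 07:00 Quorast.

07:00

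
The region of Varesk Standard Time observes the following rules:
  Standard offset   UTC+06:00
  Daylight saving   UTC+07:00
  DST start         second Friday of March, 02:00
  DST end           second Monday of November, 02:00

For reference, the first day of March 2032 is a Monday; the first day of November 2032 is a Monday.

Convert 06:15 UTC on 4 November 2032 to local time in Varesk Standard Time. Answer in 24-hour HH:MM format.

13:15

1 March 2032 is a Monday, so the first Friday is March 5 and the second is March 12.
1 November 2032 is a Monday, so the first Monday is November 1 and the second is November 8.
At the standard offset (UTC+06:00), 06:15 UTC + 6h = 12:15 Varesk Standard Time standard time.
The standard-time date in Varesk Standard Time, 4 November 2032, falls between 12 March and 8 November, so daylight saving is in effect and Varesk Standard Time is at UTC+07:00.
06:15 UTC + 7h = 13:15 local.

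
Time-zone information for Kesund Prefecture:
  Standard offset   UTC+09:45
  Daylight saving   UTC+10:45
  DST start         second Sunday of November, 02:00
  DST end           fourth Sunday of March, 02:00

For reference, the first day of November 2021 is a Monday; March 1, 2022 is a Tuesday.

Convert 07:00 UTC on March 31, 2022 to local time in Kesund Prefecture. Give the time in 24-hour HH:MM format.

16:45

1 November 2021 is a Monday, so the first Sunday is November 7 and the second is November 14.
1 March 2022 is a Tuesday, so the first Sunday is March 6 and the fourth is March 27.
At the standard offset (UTC+09:45), 07:00 UTC + 9h45m = 16:45 Kesund Prefecture standard time.
The standard-time date in Kesund Prefecture, March 31, 2022, is outside the daylight-saving period (14 November 2021 – 27 March 2022), so Kesund Prefecture is on standard time, UTC+09:45.
07:00 UTC + 9h45m = 16:45 local.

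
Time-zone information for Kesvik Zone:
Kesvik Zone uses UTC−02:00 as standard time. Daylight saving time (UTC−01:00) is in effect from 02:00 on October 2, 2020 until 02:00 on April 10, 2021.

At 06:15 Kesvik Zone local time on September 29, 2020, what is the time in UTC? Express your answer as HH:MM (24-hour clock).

September 29, 2020 is outside the daylight-saving period (2 October 2020 – 10 April 2021), so Kesvik Zone is on standard time, UTC−02:00.
06:15 local + 2h = 08:15 UTC.

08:15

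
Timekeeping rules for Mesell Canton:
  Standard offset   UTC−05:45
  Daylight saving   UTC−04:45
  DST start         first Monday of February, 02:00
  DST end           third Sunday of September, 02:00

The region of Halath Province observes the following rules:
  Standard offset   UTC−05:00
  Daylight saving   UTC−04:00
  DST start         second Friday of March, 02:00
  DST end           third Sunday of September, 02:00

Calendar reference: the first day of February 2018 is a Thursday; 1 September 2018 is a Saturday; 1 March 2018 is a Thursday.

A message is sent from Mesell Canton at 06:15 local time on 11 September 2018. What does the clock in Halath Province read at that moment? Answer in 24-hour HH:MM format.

07:00

1 February 2018 is a Thursday, so the first Monday is February 5.
1 September 2018 is a Saturday, so the first Sunday is September 2 and the third is September 16.
Daylight saving runs 5 February – 16 September; 11 September 2018 is inside that window, so Mesell Canton is at UTC−04:45.
06:15 Mesell Canton + 4h45m = 11:00 UTC.
1 March 2018 is a Thursday, so the first Friday is March 2 and the second is March 9.
1 September 2018 is a Saturday, so the first Sunday is September 2 and the third is September 16.
At the standard offset (UTC−05:00), 11:00 UTC − 5h = 06:00 Halath Province standard time.
Daylight saving runs 9 March – 16 September; the standard-time date in Halath Province, 11 September 2018, is inside that window, so Halath Province is at UTC−04:00.
11:00 UTC − 4h = 07:00 Halath Province.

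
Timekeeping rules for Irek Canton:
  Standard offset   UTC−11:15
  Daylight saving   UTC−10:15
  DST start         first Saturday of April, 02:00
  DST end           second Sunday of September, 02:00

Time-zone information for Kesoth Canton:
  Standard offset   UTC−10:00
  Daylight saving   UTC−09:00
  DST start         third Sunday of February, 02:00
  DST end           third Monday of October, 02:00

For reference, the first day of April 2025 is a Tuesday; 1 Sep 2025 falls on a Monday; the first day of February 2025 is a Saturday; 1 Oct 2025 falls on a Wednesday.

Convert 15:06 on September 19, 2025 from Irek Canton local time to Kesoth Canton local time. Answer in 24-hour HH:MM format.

1 April 2025 is a Tuesday, so the first Saturday is April 5.
1 September 2025 is a Monday, so the first Sunday is September 7 and the second is September 14.
September 19, 2025 does not fall between 5 April and 14 September, so daylight saving is not in effect and Irek Canton is at UTC−11:15.
15:06 Irek Canton + 11h15m = 02:21 UTC (rolling into the next day, 20 September 2025).
1 February 2025 is a Saturday, so the first Sunday is February 2 and the third is February 16.
1 October 2025 is a Wednesday, so the first Monday is October 6 and the third is October 20.
At the standard offset (UTC−10:00), 02:21 UTC − 10h = 16:21 Kesoth Canton standard time (rolling into the previous day, 19 September 2025).
Daylight saving runs 16 February – 20 October; the standard-time date in Kesoth Canton, September 19, 2025, is inside that window, so Kesoth Canton is at UTC−09:00.
02:21 UTC − 9h = 17:21 Kesoth Canton (rolling into the previous day, 19 September 2025).

17:21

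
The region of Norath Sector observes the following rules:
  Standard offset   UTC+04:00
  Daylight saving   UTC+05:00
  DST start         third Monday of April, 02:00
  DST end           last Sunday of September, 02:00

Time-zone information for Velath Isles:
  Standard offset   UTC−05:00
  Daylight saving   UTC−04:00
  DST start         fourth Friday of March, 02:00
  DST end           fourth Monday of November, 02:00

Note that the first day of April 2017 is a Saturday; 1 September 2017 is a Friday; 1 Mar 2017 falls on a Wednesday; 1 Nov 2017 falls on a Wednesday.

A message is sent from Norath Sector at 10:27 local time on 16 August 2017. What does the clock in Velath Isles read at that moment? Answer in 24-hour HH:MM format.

1 April 2017 is a Saturday, so the first Monday is April 3 and the third is April 17.
1 September 2017 is a Friday, so Sundays fall on 3, 10, 17, 24; the last is September 24.
16 August 2017 lies within the daylight-saving period (17 April – 24 September), so Norath Sector is on daylight time, UTC+05:00.
10:27 Norath Sector − 5h = 05:27 UTC.
1 March 2017 is a Wednesday, so the first Friday is March 3 and the fourth is March 24.
1 November 2017 is a Wednesday, so the first Monday is November 6 and the fourth is November 27.
At the standard offset (UTC−05:00), 05:27 UTC − 5h = 00:27 Velath Isles standard time.
Daylight saving runs 24 March – 27 November; the standard-time date in Velath Isles, 16 August 2017, is inside that window, so Velath Isles is at UTC−04:00.
05:27 UTC − 4h = 01:27 Velath Isles.

01:27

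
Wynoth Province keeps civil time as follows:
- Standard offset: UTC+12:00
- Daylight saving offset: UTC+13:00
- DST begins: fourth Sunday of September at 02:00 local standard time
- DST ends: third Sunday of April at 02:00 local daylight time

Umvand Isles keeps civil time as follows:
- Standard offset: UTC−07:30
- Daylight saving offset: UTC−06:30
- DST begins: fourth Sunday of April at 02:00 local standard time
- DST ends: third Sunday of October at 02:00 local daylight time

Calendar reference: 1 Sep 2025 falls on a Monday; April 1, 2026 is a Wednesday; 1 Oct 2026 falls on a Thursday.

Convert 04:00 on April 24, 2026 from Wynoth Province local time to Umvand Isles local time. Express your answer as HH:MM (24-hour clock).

08:30

1 September 2025 is a Monday, so the first Sunday is September 7 and the fourth is September 28.
1 April 2026 is a Wednesday, so the first Sunday is April 5 and the third is April 19.
April 24, 2026 is outside the daylight-saving period (28 September 2025 – 19 April 2026), so Wynoth Province is on standard time, UTC+12:00.
04:00 Wynoth Province − 12h = 16:00 UTC (rolling into the previous day, 23 April 2026).
1 April 2026 is a Wednesday, so the first Sunday is April 5 and the fourth is April 26.
1 October 2026 is a Thursday, so the first Sunday is October 4 and the third is October 18.
At the standard offset (UTC−07:30), 16:00 UTC − 7h30m = 08:30 Umvand Isles standard time.
The standard-time date in Umvand Isles, April 23, 2026, does not fall between 26 April and 18 October, so daylight saving is not in effect and Umvand Isles is at UTC−07:30.
16:00 UTC − 7h30m = 08:30 Umvand Isles.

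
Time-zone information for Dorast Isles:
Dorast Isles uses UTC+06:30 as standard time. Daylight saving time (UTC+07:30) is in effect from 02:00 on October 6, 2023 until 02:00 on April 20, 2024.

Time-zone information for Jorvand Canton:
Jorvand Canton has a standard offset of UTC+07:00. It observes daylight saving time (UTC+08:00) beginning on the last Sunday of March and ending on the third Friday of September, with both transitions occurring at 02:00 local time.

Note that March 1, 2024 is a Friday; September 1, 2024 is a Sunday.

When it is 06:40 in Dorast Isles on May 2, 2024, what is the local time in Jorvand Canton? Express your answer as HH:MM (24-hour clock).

08:10

May 2, 2024 does not fall between 6 October 2023 and 20 April 2024, so daylight saving is not in effect and Dorast Isles is at UTC+06:30.
06:40 Dorast Isles − 6h30m = 00:10 UTC.
1 March 2024 is a Friday, so Sundays fall on 3, 10, 17, 24, 31; the last is March 31.
1 September 2024 is a Sunday, so the first Friday is September 6 and the third is September 20.
At the standard offset (UTC+07:00), 00:10 UTC + 7h = 07:10 Jorvand Canton standard time.
The standard-time date in Jorvand Canton, May 2, 2024, lies within the daylight-saving period (31 March – 20 September), so Jorvand Canton is on daylight time, UTC+08:00.
00:10 UTC + 8h = 08:10 Jorvand Canton.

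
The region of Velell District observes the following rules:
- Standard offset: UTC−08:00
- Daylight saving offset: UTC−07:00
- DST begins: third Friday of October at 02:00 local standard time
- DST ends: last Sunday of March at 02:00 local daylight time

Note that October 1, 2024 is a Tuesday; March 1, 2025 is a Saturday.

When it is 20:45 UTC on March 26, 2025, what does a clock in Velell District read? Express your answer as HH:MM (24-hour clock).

13:45

1 October 2024 is a Tuesday, so the first Friday is October 4 and the third is October 18.
1 March 2025 is a Saturday, so Sundays fall on 2, 9, 16, 23, 30; the last is March 30.
At the standard offset (UTC−08:00), 20:45 UTC − 8h = 12:45 Velell District standard time.
Daylight saving runs 18 October 2024 – 30 March 2025; the standard-time date in Velell District, March 26, 2025, is inside that window, so Velell District is at UTC−07:00.
20:45 UTC − 7h = 13:45 local.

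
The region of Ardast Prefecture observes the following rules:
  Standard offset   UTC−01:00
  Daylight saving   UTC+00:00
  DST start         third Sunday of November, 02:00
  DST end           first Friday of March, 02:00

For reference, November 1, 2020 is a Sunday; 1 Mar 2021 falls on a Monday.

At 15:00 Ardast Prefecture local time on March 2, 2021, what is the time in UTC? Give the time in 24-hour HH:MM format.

15:00

1 November 2020 is a Sunday, so the first Sunday is November 1 and the third is November 15.
1 March 2021 is a Monday, so the first Friday is March 5.
March 2, 2021 falls between 15 November 2020 and 5 March 2021, so daylight saving is in effect and Ardast Prefecture is at UTC+00:00.
15:00 local − 0h = 15:00 UTC.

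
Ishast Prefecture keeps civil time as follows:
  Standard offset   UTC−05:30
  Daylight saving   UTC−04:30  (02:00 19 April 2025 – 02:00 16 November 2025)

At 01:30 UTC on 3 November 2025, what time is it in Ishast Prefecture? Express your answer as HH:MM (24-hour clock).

21:00

At the standard offset (UTC−05:30), 01:30 UTC − 5h30m = 20:00 Ishast Prefecture standard time (rolling into the previous day, 2 November 2025).
The standard-time date in Ishast Prefecture, 2 November 2025, lies within the daylight-saving period (19 April – 16 November), so Ishast Prefecture is on daylight time, UTC−04:30.
01:30 UTC − 4h30m = 21:00 local (rolling into the previous day, 2 November 2025).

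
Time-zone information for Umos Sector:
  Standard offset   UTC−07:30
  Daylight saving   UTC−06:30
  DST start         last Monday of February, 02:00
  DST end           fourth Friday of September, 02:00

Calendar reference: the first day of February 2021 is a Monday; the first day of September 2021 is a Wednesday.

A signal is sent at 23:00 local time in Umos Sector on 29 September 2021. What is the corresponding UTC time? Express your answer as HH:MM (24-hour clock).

1 February 2021 is a Monday, so Mondays fall on 1, 8, 15, 22; the last is February 22.
1 September 2021 is a Wednesday, so the first Friday is September 3 and the fourth is September 24.
29 September 2021 does not fall between 22 February and 24 September, so daylight saving is not in effect and Umos Sector is at UTC−07:30.
23:00 local + 7h30m = 06:30 UTC (rolling into the next day, 30 September 2021).

06:30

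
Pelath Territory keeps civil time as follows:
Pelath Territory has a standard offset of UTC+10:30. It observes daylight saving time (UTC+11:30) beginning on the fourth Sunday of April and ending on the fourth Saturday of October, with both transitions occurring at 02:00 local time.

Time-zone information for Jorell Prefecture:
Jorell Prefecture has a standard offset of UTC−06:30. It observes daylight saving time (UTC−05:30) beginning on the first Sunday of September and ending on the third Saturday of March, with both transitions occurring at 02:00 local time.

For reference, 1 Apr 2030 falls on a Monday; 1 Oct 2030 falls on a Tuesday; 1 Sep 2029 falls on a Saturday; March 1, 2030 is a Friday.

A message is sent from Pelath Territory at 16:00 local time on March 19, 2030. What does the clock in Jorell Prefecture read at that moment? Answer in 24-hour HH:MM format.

23:00

1 April 2030 is a Monday, so the first Sunday is April 7 and the fourth is April 28.
1 October 2030 is a Tuesday, so the first Saturday is October 5 and the fourth is October 26.
Daylight saving runs 28 April – 26 October; March 19, 2030 is outside that window, so Pelath Territory is on standard time at UTC+10:30.
16:00 Pelath Territory − 10h30m = 05:30 UTC.
1 September 2029 is a Saturday, so the first Sunday is September 2.
1 March 2030 is a Friday, so the first Saturday is March 2 and the third is March 16.
At the standard offset (UTC−06:30), 05:30 UTC − 6h30m = 23:00 Jorell Prefecture standard time (rolling into the previous day, 18 March 2030).
The standard-time date in Jorell Prefecture, March 18, 2030, does not fall between 2 September 2029 and 16 March 2030, so daylight saving is not in effect and Jorell Prefecture is at UTC−06:30.
05:30 UTC − 6h30m = 23:00 Jorell Prefecture (rolling into the previous day, 18 March 2030).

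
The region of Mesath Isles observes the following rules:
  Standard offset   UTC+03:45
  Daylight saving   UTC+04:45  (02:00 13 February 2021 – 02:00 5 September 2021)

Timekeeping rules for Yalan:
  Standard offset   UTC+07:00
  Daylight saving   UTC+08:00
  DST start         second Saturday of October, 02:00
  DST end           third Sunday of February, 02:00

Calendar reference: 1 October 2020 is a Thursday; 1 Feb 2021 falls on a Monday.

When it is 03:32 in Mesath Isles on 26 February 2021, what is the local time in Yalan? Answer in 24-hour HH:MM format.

05:47

26 February 2021 falls between 13 February and 5 September, so daylight saving is in effect and Mesath Isles is at UTC+04:45.
03:32 Mesath Isles − 4h45m = 22:47 UTC (rolling into the previous day, 25 February 2021).
1 October 2020 is a Thursday, so the first Saturday is October 3 and the second is October 10.
1 February 2021 is a Monday, so the first Sunday is February 7 and the third is February 21.
At the standard offset (UTC+07:00), 22:47 UTC + 7h = 05:47 Yalan standard time (rolling into the next day, 26 February 2021).
Daylight saving runs 10 October 2020 – 21 February 2021; the standard-time date in Yalan, 26 February 2021, is outside that window, so Yalan is on standard time at UTC+07:00.
22:47 UTC + 7h = 05:47 Yalan (rolling into the next day, 26 February 2021).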